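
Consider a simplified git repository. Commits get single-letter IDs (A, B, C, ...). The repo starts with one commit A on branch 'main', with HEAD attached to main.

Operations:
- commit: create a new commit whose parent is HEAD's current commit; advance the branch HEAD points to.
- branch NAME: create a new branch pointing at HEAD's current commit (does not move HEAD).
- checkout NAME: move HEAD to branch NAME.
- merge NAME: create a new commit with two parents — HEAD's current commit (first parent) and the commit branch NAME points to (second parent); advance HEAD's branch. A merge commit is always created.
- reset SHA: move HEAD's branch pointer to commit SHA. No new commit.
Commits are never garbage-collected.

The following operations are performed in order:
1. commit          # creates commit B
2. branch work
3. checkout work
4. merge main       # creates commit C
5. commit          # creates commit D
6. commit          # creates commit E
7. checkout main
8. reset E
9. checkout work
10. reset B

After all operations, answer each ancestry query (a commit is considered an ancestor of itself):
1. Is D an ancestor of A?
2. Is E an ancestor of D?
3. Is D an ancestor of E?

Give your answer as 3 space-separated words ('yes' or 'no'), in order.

Answer: no no yes

Derivation:
After op 1 (commit): HEAD=main@B [main=B]
After op 2 (branch): HEAD=main@B [main=B work=B]
After op 3 (checkout): HEAD=work@B [main=B work=B]
After op 4 (merge): HEAD=work@C [main=B work=C]
After op 5 (commit): HEAD=work@D [main=B work=D]
After op 6 (commit): HEAD=work@E [main=B work=E]
After op 7 (checkout): HEAD=main@B [main=B work=E]
After op 8 (reset): HEAD=main@E [main=E work=E]
After op 9 (checkout): HEAD=work@E [main=E work=E]
After op 10 (reset): HEAD=work@B [main=E work=B]
ancestors(A) = {A}; D in? no
ancestors(D) = {A,B,C,D}; E in? no
ancestors(E) = {A,B,C,D,E}; D in? yes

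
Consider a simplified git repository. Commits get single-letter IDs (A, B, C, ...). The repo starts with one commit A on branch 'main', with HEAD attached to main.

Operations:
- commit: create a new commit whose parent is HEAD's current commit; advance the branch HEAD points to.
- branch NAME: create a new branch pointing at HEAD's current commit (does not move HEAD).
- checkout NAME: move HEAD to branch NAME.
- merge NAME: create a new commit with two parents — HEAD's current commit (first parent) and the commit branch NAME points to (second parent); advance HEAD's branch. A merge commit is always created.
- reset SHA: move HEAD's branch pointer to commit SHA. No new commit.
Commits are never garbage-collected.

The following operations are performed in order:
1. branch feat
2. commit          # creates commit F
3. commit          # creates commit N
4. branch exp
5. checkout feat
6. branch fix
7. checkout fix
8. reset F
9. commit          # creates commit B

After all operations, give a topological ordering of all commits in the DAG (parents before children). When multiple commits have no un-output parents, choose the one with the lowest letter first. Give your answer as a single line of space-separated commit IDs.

Answer: A F B N

Derivation:
After op 1 (branch): HEAD=main@A [feat=A main=A]
After op 2 (commit): HEAD=main@F [feat=A main=F]
After op 3 (commit): HEAD=main@N [feat=A main=N]
After op 4 (branch): HEAD=main@N [exp=N feat=A main=N]
After op 5 (checkout): HEAD=feat@A [exp=N feat=A main=N]
After op 6 (branch): HEAD=feat@A [exp=N feat=A fix=A main=N]
After op 7 (checkout): HEAD=fix@A [exp=N feat=A fix=A main=N]
After op 8 (reset): HEAD=fix@F [exp=N feat=A fix=F main=N]
After op 9 (commit): HEAD=fix@B [exp=N feat=A fix=B main=N]
commit A: parents=[]
commit B: parents=['F']
commit F: parents=['A']
commit N: parents=['F']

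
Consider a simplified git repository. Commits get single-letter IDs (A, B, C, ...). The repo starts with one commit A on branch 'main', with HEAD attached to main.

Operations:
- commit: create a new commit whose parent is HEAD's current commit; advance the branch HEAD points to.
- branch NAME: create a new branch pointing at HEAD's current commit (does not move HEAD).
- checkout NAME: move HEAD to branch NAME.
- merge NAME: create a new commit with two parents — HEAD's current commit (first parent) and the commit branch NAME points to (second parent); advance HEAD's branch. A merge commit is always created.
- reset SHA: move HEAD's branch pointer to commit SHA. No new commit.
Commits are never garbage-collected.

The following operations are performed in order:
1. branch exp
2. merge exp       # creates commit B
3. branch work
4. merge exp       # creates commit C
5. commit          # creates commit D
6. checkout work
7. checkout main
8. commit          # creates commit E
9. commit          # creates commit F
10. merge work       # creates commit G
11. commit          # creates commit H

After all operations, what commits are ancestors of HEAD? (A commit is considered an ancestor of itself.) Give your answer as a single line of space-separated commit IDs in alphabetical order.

After op 1 (branch): HEAD=main@A [exp=A main=A]
After op 2 (merge): HEAD=main@B [exp=A main=B]
After op 3 (branch): HEAD=main@B [exp=A main=B work=B]
After op 4 (merge): HEAD=main@C [exp=A main=C work=B]
After op 5 (commit): HEAD=main@D [exp=A main=D work=B]
After op 6 (checkout): HEAD=work@B [exp=A main=D work=B]
After op 7 (checkout): HEAD=main@D [exp=A main=D work=B]
After op 8 (commit): HEAD=main@E [exp=A main=E work=B]
After op 9 (commit): HEAD=main@F [exp=A main=F work=B]
After op 10 (merge): HEAD=main@G [exp=A main=G work=B]
After op 11 (commit): HEAD=main@H [exp=A main=H work=B]

Answer: A B C D E F G H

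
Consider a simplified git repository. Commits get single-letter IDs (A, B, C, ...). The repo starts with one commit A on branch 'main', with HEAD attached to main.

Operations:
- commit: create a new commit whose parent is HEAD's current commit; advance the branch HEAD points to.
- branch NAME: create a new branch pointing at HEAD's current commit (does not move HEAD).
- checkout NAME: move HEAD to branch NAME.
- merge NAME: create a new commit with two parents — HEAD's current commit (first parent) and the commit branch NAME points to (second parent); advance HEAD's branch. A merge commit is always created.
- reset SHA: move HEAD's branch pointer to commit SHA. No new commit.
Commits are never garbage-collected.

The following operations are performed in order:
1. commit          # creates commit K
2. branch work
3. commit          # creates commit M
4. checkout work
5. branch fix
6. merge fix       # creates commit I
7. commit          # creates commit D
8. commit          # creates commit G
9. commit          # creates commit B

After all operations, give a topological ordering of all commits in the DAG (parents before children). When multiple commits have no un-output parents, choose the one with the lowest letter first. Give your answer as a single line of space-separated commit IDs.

Answer: A K I D G B M

Derivation:
After op 1 (commit): HEAD=main@K [main=K]
After op 2 (branch): HEAD=main@K [main=K work=K]
After op 3 (commit): HEAD=main@M [main=M work=K]
After op 4 (checkout): HEAD=work@K [main=M work=K]
After op 5 (branch): HEAD=work@K [fix=K main=M work=K]
After op 6 (merge): HEAD=work@I [fix=K main=M work=I]
After op 7 (commit): HEAD=work@D [fix=K main=M work=D]
After op 8 (commit): HEAD=work@G [fix=K main=M work=G]
After op 9 (commit): HEAD=work@B [fix=K main=M work=B]
commit A: parents=[]
commit B: parents=['G']
commit D: parents=['I']
commit G: parents=['D']
commit I: parents=['K', 'K']
commit K: parents=['A']
commit M: parents=['K']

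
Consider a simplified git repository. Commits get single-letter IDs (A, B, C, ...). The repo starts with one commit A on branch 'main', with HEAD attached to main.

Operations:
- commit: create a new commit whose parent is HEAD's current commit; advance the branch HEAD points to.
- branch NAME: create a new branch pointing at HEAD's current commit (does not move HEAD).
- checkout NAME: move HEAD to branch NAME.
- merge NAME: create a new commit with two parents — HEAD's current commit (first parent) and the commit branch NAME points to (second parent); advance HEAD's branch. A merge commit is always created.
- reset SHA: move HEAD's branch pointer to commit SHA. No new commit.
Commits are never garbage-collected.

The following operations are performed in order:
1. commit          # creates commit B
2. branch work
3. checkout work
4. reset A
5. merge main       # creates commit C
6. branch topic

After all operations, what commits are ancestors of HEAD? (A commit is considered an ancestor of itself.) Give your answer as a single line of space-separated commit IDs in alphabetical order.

Answer: A B C

Derivation:
After op 1 (commit): HEAD=main@B [main=B]
After op 2 (branch): HEAD=main@B [main=B work=B]
After op 3 (checkout): HEAD=work@B [main=B work=B]
After op 4 (reset): HEAD=work@A [main=B work=A]
After op 5 (merge): HEAD=work@C [main=B work=C]
After op 6 (branch): HEAD=work@C [main=B topic=C work=C]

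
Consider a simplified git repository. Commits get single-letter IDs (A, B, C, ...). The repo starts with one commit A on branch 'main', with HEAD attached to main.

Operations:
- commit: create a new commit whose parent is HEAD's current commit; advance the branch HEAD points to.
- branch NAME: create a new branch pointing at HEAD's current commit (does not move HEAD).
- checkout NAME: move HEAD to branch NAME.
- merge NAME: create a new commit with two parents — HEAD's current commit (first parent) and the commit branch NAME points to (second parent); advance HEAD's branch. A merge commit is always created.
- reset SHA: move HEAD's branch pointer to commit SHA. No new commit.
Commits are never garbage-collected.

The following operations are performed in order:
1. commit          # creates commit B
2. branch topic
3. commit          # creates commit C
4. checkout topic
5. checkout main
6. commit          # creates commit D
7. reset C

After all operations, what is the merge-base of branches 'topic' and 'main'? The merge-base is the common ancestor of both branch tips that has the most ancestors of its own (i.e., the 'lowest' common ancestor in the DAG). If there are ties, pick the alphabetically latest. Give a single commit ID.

After op 1 (commit): HEAD=main@B [main=B]
After op 2 (branch): HEAD=main@B [main=B topic=B]
After op 3 (commit): HEAD=main@C [main=C topic=B]
After op 4 (checkout): HEAD=topic@B [main=C topic=B]
After op 5 (checkout): HEAD=main@C [main=C topic=B]
After op 6 (commit): HEAD=main@D [main=D topic=B]
After op 7 (reset): HEAD=main@C [main=C topic=B]
ancestors(topic=B): ['A', 'B']
ancestors(main=C): ['A', 'B', 'C']
common: ['A', 'B']

Answer: B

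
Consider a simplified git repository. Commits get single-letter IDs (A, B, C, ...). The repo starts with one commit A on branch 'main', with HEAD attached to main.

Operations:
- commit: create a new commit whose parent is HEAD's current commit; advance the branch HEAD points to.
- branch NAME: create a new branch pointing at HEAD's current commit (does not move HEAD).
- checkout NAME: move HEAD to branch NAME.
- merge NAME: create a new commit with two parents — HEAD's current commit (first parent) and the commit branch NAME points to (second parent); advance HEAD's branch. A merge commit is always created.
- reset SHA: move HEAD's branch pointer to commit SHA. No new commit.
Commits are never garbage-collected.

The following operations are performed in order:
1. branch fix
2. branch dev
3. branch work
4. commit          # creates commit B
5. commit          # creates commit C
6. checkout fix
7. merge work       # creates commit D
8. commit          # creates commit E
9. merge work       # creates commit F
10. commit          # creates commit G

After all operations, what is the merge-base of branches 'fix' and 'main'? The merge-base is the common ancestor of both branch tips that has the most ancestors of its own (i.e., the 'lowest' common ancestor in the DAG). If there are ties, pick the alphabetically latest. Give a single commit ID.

Answer: A

Derivation:
After op 1 (branch): HEAD=main@A [fix=A main=A]
After op 2 (branch): HEAD=main@A [dev=A fix=A main=A]
After op 3 (branch): HEAD=main@A [dev=A fix=A main=A work=A]
After op 4 (commit): HEAD=main@B [dev=A fix=A main=B work=A]
After op 5 (commit): HEAD=main@C [dev=A fix=A main=C work=A]
After op 6 (checkout): HEAD=fix@A [dev=A fix=A main=C work=A]
After op 7 (merge): HEAD=fix@D [dev=A fix=D main=C work=A]
After op 8 (commit): HEAD=fix@E [dev=A fix=E main=C work=A]
After op 9 (merge): HEAD=fix@F [dev=A fix=F main=C work=A]
After op 10 (commit): HEAD=fix@G [dev=A fix=G main=C work=A]
ancestors(fix=G): ['A', 'D', 'E', 'F', 'G']
ancestors(main=C): ['A', 'B', 'C']
common: ['A']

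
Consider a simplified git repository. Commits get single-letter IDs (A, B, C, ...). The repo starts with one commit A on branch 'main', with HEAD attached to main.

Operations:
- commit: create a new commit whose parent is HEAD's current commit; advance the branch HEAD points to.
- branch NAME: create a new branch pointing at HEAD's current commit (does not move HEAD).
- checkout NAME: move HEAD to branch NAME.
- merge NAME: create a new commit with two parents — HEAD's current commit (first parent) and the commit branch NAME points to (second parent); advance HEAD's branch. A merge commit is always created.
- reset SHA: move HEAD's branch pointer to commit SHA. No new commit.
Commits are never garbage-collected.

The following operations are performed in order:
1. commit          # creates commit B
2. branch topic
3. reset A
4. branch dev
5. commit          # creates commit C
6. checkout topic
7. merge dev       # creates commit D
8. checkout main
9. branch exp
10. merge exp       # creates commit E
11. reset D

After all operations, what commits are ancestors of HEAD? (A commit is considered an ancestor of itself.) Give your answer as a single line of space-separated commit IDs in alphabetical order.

Answer: A B D

Derivation:
After op 1 (commit): HEAD=main@B [main=B]
After op 2 (branch): HEAD=main@B [main=B topic=B]
After op 3 (reset): HEAD=main@A [main=A topic=B]
After op 4 (branch): HEAD=main@A [dev=A main=A topic=B]
After op 5 (commit): HEAD=main@C [dev=A main=C topic=B]
After op 6 (checkout): HEAD=topic@B [dev=A main=C topic=B]
After op 7 (merge): HEAD=topic@D [dev=A main=C topic=D]
After op 8 (checkout): HEAD=main@C [dev=A main=C topic=D]
After op 9 (branch): HEAD=main@C [dev=A exp=C main=C topic=D]
After op 10 (merge): HEAD=main@E [dev=A exp=C main=E topic=D]
After op 11 (reset): HEAD=main@D [dev=A exp=C main=D topic=D]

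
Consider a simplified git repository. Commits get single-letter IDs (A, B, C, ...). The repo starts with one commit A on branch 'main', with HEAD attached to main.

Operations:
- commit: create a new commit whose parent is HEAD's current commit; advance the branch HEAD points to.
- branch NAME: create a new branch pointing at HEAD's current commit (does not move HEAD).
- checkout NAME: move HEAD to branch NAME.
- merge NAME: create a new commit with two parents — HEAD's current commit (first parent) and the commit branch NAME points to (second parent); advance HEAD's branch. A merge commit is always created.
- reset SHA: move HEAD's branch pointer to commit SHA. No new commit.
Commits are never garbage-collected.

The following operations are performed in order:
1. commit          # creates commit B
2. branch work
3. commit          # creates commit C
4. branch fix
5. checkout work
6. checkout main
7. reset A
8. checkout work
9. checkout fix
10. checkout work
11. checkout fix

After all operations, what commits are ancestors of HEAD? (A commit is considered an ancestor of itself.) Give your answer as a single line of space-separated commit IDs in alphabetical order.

Answer: A B C

Derivation:
After op 1 (commit): HEAD=main@B [main=B]
After op 2 (branch): HEAD=main@B [main=B work=B]
After op 3 (commit): HEAD=main@C [main=C work=B]
After op 4 (branch): HEAD=main@C [fix=C main=C work=B]
After op 5 (checkout): HEAD=work@B [fix=C main=C work=B]
After op 6 (checkout): HEAD=main@C [fix=C main=C work=B]
After op 7 (reset): HEAD=main@A [fix=C main=A work=B]
After op 8 (checkout): HEAD=work@B [fix=C main=A work=B]
After op 9 (checkout): HEAD=fix@C [fix=C main=A work=B]
After op 10 (checkout): HEAD=work@B [fix=C main=A work=B]
After op 11 (checkout): HEAD=fix@C [fix=C main=A work=B]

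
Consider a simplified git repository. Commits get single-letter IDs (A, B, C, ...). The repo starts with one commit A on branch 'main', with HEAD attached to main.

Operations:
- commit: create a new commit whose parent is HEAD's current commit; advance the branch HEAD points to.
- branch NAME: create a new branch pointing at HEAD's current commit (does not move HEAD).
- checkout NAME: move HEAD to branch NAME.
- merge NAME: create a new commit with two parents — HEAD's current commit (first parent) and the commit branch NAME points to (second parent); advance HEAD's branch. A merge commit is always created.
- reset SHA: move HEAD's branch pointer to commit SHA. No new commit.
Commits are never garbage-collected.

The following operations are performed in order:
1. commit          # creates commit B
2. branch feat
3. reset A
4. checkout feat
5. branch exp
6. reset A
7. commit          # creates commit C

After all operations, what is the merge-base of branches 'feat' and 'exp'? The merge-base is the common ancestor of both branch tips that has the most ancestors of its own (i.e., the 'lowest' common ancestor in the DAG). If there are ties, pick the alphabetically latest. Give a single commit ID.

Answer: A

Derivation:
After op 1 (commit): HEAD=main@B [main=B]
After op 2 (branch): HEAD=main@B [feat=B main=B]
After op 3 (reset): HEAD=main@A [feat=B main=A]
After op 4 (checkout): HEAD=feat@B [feat=B main=A]
After op 5 (branch): HEAD=feat@B [exp=B feat=B main=A]
After op 6 (reset): HEAD=feat@A [exp=B feat=A main=A]
After op 7 (commit): HEAD=feat@C [exp=B feat=C main=A]
ancestors(feat=C): ['A', 'C']
ancestors(exp=B): ['A', 'B']
common: ['A']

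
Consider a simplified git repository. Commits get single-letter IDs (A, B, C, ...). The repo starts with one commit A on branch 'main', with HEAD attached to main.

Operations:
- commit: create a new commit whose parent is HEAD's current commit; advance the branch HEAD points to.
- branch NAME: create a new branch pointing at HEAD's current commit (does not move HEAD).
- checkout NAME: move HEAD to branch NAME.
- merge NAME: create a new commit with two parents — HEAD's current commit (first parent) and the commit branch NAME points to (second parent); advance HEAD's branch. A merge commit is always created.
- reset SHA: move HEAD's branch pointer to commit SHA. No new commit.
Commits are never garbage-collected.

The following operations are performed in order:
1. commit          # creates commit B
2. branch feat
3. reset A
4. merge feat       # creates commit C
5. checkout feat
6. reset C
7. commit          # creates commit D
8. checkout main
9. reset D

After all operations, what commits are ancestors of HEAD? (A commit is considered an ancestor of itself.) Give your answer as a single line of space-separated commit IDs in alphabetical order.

After op 1 (commit): HEAD=main@B [main=B]
After op 2 (branch): HEAD=main@B [feat=B main=B]
After op 3 (reset): HEAD=main@A [feat=B main=A]
After op 4 (merge): HEAD=main@C [feat=B main=C]
After op 5 (checkout): HEAD=feat@B [feat=B main=C]
After op 6 (reset): HEAD=feat@C [feat=C main=C]
After op 7 (commit): HEAD=feat@D [feat=D main=C]
After op 8 (checkout): HEAD=main@C [feat=D main=C]
After op 9 (reset): HEAD=main@D [feat=D main=D]

Answer: A B C D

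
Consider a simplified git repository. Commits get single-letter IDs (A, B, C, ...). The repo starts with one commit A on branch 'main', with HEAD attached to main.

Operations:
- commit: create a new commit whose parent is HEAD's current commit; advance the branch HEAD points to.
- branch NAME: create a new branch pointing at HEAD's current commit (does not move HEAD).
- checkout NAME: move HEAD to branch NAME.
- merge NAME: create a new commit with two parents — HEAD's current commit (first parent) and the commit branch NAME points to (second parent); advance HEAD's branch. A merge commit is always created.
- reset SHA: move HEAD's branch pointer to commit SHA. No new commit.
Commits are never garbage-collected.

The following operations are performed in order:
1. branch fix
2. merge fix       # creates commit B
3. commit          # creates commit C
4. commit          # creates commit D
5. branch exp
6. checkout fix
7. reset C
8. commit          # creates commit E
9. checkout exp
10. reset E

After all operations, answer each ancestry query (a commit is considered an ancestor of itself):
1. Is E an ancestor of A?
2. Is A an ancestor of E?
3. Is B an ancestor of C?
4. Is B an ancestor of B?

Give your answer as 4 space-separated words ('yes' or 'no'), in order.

Answer: no yes yes yes

Derivation:
After op 1 (branch): HEAD=main@A [fix=A main=A]
After op 2 (merge): HEAD=main@B [fix=A main=B]
After op 3 (commit): HEAD=main@C [fix=A main=C]
After op 4 (commit): HEAD=main@D [fix=A main=D]
After op 5 (branch): HEAD=main@D [exp=D fix=A main=D]
After op 6 (checkout): HEAD=fix@A [exp=D fix=A main=D]
After op 7 (reset): HEAD=fix@C [exp=D fix=C main=D]
After op 8 (commit): HEAD=fix@E [exp=D fix=E main=D]
After op 9 (checkout): HEAD=exp@D [exp=D fix=E main=D]
After op 10 (reset): HEAD=exp@E [exp=E fix=E main=D]
ancestors(A) = {A}; E in? no
ancestors(E) = {A,B,C,E}; A in? yes
ancestors(C) = {A,B,C}; B in? yes
ancestors(B) = {A,B}; B in? yes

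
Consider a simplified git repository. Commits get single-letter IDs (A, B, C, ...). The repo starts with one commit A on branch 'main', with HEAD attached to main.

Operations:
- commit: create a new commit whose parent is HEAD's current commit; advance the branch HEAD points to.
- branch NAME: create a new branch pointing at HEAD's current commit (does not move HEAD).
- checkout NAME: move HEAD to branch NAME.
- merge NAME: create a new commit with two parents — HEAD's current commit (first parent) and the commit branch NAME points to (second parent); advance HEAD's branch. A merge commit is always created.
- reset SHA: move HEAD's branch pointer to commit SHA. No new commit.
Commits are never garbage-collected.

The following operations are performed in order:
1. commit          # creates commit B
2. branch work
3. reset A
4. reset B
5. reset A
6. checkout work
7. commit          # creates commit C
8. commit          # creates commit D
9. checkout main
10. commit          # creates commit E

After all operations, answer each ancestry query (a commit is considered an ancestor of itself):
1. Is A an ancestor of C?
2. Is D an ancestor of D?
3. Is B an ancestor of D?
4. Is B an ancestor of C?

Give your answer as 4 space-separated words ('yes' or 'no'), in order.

After op 1 (commit): HEAD=main@B [main=B]
After op 2 (branch): HEAD=main@B [main=B work=B]
After op 3 (reset): HEAD=main@A [main=A work=B]
After op 4 (reset): HEAD=main@B [main=B work=B]
After op 5 (reset): HEAD=main@A [main=A work=B]
After op 6 (checkout): HEAD=work@B [main=A work=B]
After op 7 (commit): HEAD=work@C [main=A work=C]
After op 8 (commit): HEAD=work@D [main=A work=D]
After op 9 (checkout): HEAD=main@A [main=A work=D]
After op 10 (commit): HEAD=main@E [main=E work=D]
ancestors(C) = {A,B,C}; A in? yes
ancestors(D) = {A,B,C,D}; D in? yes
ancestors(D) = {A,B,C,D}; B in? yes
ancestors(C) = {A,B,C}; B in? yes

Answer: yes yes yes yes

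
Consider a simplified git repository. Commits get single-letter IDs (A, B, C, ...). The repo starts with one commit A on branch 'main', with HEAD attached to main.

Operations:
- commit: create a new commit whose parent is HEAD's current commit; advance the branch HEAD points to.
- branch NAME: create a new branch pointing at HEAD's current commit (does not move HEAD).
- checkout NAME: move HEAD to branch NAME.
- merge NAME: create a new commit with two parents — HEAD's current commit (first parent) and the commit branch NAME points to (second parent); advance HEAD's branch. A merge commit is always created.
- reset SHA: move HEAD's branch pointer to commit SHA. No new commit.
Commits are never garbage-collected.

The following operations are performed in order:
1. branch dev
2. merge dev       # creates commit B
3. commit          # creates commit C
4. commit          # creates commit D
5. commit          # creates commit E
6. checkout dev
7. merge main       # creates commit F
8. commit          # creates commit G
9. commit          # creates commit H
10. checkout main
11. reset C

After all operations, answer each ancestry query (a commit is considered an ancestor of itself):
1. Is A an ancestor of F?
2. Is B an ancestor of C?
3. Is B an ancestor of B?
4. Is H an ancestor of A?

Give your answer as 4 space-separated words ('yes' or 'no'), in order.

After op 1 (branch): HEAD=main@A [dev=A main=A]
After op 2 (merge): HEAD=main@B [dev=A main=B]
After op 3 (commit): HEAD=main@C [dev=A main=C]
After op 4 (commit): HEAD=main@D [dev=A main=D]
After op 5 (commit): HEAD=main@E [dev=A main=E]
After op 6 (checkout): HEAD=dev@A [dev=A main=E]
After op 7 (merge): HEAD=dev@F [dev=F main=E]
After op 8 (commit): HEAD=dev@G [dev=G main=E]
After op 9 (commit): HEAD=dev@H [dev=H main=E]
After op 10 (checkout): HEAD=main@E [dev=H main=E]
After op 11 (reset): HEAD=main@C [dev=H main=C]
ancestors(F) = {A,B,C,D,E,F}; A in? yes
ancestors(C) = {A,B,C}; B in? yes
ancestors(B) = {A,B}; B in? yes
ancestors(A) = {A}; H in? no

Answer: yes yes yes no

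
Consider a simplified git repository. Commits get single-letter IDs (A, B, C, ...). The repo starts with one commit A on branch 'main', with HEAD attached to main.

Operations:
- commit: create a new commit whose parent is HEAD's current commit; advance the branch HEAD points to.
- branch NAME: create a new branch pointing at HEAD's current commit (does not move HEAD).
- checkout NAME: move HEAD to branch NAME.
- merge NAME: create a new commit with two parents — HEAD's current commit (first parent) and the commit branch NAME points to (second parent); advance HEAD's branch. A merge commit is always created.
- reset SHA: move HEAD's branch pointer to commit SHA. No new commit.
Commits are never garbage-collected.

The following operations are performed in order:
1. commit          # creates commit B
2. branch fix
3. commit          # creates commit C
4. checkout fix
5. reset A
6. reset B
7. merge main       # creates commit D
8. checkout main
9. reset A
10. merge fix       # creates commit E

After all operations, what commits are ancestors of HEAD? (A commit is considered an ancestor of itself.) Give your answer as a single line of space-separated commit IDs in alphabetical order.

After op 1 (commit): HEAD=main@B [main=B]
After op 2 (branch): HEAD=main@B [fix=B main=B]
After op 3 (commit): HEAD=main@C [fix=B main=C]
After op 4 (checkout): HEAD=fix@B [fix=B main=C]
After op 5 (reset): HEAD=fix@A [fix=A main=C]
After op 6 (reset): HEAD=fix@B [fix=B main=C]
After op 7 (merge): HEAD=fix@D [fix=D main=C]
After op 8 (checkout): HEAD=main@C [fix=D main=C]
After op 9 (reset): HEAD=main@A [fix=D main=A]
After op 10 (merge): HEAD=main@E [fix=D main=E]

Answer: A B C D E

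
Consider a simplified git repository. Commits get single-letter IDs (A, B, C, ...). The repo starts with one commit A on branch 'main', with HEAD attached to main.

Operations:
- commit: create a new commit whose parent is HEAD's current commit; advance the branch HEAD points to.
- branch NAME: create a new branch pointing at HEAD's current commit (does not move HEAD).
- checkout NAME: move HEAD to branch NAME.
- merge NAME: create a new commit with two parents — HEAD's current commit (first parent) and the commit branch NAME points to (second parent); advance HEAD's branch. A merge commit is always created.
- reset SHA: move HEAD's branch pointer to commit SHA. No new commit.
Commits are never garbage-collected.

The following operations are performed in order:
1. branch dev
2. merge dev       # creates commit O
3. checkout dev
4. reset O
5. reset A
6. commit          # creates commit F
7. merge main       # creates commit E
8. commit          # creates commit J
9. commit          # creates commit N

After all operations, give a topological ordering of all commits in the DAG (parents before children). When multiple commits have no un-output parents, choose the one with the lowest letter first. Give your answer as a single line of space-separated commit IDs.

Answer: A F O E J N

Derivation:
After op 1 (branch): HEAD=main@A [dev=A main=A]
After op 2 (merge): HEAD=main@O [dev=A main=O]
After op 3 (checkout): HEAD=dev@A [dev=A main=O]
After op 4 (reset): HEAD=dev@O [dev=O main=O]
After op 5 (reset): HEAD=dev@A [dev=A main=O]
After op 6 (commit): HEAD=dev@F [dev=F main=O]
After op 7 (merge): HEAD=dev@E [dev=E main=O]
After op 8 (commit): HEAD=dev@J [dev=J main=O]
After op 9 (commit): HEAD=dev@N [dev=N main=O]
commit A: parents=[]
commit E: parents=['F', 'O']
commit F: parents=['A']
commit J: parents=['E']
commit N: parents=['J']
commit O: parents=['A', 'A']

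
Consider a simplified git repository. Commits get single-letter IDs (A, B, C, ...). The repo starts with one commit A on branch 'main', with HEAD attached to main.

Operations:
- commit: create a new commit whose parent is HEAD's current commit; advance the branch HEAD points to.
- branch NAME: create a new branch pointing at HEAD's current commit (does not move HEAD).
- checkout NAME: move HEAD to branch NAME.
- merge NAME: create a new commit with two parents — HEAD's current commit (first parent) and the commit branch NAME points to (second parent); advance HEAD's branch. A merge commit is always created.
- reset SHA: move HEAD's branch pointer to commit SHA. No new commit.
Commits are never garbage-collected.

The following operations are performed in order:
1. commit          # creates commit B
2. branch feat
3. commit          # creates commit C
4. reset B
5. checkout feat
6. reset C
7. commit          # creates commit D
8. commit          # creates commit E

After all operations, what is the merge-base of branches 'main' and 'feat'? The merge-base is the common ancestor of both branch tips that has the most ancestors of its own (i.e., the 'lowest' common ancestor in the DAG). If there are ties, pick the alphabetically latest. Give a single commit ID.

After op 1 (commit): HEAD=main@B [main=B]
After op 2 (branch): HEAD=main@B [feat=B main=B]
After op 3 (commit): HEAD=main@C [feat=B main=C]
After op 4 (reset): HEAD=main@B [feat=B main=B]
After op 5 (checkout): HEAD=feat@B [feat=B main=B]
After op 6 (reset): HEAD=feat@C [feat=C main=B]
After op 7 (commit): HEAD=feat@D [feat=D main=B]
After op 8 (commit): HEAD=feat@E [feat=E main=B]
ancestors(main=B): ['A', 'B']
ancestors(feat=E): ['A', 'B', 'C', 'D', 'E']
common: ['A', 'B']

Answer: B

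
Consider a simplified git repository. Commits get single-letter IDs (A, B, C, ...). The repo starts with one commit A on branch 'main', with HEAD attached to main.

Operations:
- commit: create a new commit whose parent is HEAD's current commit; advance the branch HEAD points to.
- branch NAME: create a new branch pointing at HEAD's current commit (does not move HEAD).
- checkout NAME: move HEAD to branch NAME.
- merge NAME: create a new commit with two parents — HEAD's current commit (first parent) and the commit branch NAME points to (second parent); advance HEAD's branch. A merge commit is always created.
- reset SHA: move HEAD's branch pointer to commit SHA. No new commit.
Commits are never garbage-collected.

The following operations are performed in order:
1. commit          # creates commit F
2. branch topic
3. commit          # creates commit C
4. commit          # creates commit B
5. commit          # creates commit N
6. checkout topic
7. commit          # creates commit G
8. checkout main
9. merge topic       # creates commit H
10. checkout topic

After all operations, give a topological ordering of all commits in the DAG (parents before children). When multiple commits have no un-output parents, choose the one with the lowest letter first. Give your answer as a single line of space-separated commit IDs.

Answer: A F C B G N H

Derivation:
After op 1 (commit): HEAD=main@F [main=F]
After op 2 (branch): HEAD=main@F [main=F topic=F]
After op 3 (commit): HEAD=main@C [main=C topic=F]
After op 4 (commit): HEAD=main@B [main=B topic=F]
After op 5 (commit): HEAD=main@N [main=N topic=F]
After op 6 (checkout): HEAD=topic@F [main=N topic=F]
After op 7 (commit): HEAD=topic@G [main=N topic=G]
After op 8 (checkout): HEAD=main@N [main=N topic=G]
After op 9 (merge): HEAD=main@H [main=H topic=G]
After op 10 (checkout): HEAD=topic@G [main=H topic=G]
commit A: parents=[]
commit B: parents=['C']
commit C: parents=['F']
commit F: parents=['A']
commit G: parents=['F']
commit H: parents=['N', 'G']
commit N: parents=['B']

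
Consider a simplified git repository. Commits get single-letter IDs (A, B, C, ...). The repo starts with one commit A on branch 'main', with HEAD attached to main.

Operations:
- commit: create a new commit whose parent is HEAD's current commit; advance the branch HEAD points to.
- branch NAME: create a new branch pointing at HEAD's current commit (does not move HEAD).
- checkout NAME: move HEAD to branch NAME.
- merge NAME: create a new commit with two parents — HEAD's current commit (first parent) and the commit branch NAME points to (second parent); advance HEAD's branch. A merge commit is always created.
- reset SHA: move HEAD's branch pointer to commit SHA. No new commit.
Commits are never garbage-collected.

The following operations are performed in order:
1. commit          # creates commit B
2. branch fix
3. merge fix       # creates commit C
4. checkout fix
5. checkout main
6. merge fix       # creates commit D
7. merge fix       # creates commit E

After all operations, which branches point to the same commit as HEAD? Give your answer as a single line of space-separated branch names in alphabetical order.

Answer: main

Derivation:
After op 1 (commit): HEAD=main@B [main=B]
After op 2 (branch): HEAD=main@B [fix=B main=B]
After op 3 (merge): HEAD=main@C [fix=B main=C]
After op 4 (checkout): HEAD=fix@B [fix=B main=C]
After op 5 (checkout): HEAD=main@C [fix=B main=C]
After op 6 (merge): HEAD=main@D [fix=B main=D]
After op 7 (merge): HEAD=main@E [fix=B main=E]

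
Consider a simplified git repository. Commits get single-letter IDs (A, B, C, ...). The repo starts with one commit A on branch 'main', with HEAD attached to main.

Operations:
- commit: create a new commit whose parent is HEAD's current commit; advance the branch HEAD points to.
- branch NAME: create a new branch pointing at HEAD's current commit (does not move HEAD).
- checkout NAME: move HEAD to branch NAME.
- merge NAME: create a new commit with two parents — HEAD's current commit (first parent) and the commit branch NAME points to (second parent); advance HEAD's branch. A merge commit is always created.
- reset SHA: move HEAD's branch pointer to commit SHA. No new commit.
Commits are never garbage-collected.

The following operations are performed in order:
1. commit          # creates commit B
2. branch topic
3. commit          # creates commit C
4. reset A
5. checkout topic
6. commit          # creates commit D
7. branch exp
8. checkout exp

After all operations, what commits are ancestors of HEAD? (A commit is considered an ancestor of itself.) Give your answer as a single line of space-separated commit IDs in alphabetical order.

Answer: A B D

Derivation:
After op 1 (commit): HEAD=main@B [main=B]
After op 2 (branch): HEAD=main@B [main=B topic=B]
After op 3 (commit): HEAD=main@C [main=C topic=B]
After op 4 (reset): HEAD=main@A [main=A topic=B]
After op 5 (checkout): HEAD=topic@B [main=A topic=B]
After op 6 (commit): HEAD=topic@D [main=A topic=D]
After op 7 (branch): HEAD=topic@D [exp=D main=A topic=D]
After op 8 (checkout): HEAD=exp@D [exp=D main=A topic=D]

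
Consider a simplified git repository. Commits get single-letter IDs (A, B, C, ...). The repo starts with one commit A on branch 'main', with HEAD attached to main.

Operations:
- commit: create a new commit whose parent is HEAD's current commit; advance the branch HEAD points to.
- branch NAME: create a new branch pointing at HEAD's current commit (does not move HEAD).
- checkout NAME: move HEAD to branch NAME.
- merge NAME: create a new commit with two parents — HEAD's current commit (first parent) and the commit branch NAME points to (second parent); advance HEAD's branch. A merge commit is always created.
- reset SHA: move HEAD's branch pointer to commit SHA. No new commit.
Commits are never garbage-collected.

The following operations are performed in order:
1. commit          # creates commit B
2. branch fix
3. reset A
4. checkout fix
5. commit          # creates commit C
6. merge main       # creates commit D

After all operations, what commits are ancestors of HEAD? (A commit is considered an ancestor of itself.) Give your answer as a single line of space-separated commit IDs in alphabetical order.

Answer: A B C D

Derivation:
After op 1 (commit): HEAD=main@B [main=B]
After op 2 (branch): HEAD=main@B [fix=B main=B]
After op 3 (reset): HEAD=main@A [fix=B main=A]
After op 4 (checkout): HEAD=fix@B [fix=B main=A]
After op 5 (commit): HEAD=fix@C [fix=C main=A]
After op 6 (merge): HEAD=fix@D [fix=D main=A]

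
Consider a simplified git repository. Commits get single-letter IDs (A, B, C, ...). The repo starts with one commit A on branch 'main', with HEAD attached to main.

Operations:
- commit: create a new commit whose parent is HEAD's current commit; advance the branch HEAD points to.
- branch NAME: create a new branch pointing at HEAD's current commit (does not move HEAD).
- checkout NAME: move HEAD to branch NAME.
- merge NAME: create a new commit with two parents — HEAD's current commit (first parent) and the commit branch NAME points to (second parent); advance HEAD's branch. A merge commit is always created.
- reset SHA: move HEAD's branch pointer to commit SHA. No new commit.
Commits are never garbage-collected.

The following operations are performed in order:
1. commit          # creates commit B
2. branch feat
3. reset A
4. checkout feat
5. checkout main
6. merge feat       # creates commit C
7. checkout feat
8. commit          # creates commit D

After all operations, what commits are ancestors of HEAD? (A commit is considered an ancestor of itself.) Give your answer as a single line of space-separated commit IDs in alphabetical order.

Answer: A B D

Derivation:
After op 1 (commit): HEAD=main@B [main=B]
After op 2 (branch): HEAD=main@B [feat=B main=B]
After op 3 (reset): HEAD=main@A [feat=B main=A]
After op 4 (checkout): HEAD=feat@B [feat=B main=A]
After op 5 (checkout): HEAD=main@A [feat=B main=A]
After op 6 (merge): HEAD=main@C [feat=B main=C]
After op 7 (checkout): HEAD=feat@B [feat=B main=C]
After op 8 (commit): HEAD=feat@D [feat=D main=C]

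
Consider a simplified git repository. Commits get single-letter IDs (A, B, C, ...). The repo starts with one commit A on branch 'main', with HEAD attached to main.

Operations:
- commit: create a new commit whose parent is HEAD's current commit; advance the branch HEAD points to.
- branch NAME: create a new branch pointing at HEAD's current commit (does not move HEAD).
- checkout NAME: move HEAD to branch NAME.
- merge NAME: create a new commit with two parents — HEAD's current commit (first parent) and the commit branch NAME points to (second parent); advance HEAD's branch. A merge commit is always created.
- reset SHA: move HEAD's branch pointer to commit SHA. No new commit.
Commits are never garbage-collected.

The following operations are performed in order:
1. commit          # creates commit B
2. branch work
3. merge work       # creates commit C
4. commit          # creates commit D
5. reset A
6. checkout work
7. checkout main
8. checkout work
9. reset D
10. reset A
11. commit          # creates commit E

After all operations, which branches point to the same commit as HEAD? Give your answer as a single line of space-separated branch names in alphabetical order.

Answer: work

Derivation:
After op 1 (commit): HEAD=main@B [main=B]
After op 2 (branch): HEAD=main@B [main=B work=B]
After op 3 (merge): HEAD=main@C [main=C work=B]
After op 4 (commit): HEAD=main@D [main=D work=B]
After op 5 (reset): HEAD=main@A [main=A work=B]
After op 6 (checkout): HEAD=work@B [main=A work=B]
After op 7 (checkout): HEAD=main@A [main=A work=B]
After op 8 (checkout): HEAD=work@B [main=A work=B]
After op 9 (reset): HEAD=work@D [main=A work=D]
After op 10 (reset): HEAD=work@A [main=A work=A]
After op 11 (commit): HEAD=work@E [main=A work=E]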